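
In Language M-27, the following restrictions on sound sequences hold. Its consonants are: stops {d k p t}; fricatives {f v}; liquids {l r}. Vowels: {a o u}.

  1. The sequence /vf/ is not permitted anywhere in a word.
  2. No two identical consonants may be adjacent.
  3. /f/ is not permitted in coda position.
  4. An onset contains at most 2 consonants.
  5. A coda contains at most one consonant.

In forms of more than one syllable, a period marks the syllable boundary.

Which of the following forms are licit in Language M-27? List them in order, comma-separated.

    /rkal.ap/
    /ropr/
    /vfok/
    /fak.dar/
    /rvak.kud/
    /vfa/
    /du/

/rkal.ap/, /fak.dar/, /du/

/rkal.ap/ — σ1 onset /rk/ (2C), coda /l/ ok; σ2 onset /∅/, coda /p/ ok → licit
/ropr/ — violates constraint 5: syllable 1 coda /pr/ has 2 consonants (> 1) → illicit
/vfok/ — violates constraint 1: contains banned sequence /vf/ → illicit
/fak.dar/ — σ1 onset /f/, coda /k/ ok; σ2 onset /d/, coda /r/ ok → licit
/rvak.kud/ — violates constraint 2: adjacent identical consonants /kk/ → illicit
/vfa/ — violates constraint 1: contains banned sequence /vf/ → illicit
/du/ — σ1 onset /d/, coda /∅/ ok → licit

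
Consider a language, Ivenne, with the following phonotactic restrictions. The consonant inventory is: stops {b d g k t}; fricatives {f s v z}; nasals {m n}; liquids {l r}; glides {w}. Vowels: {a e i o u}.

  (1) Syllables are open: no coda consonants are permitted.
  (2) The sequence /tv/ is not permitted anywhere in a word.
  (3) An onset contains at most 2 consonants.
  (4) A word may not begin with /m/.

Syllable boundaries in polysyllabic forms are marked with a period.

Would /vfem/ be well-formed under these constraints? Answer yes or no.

no

/vfem/ — violates constraint 1: syllable 1 coda /m/ has 1 consonant (> 0) → ill-formed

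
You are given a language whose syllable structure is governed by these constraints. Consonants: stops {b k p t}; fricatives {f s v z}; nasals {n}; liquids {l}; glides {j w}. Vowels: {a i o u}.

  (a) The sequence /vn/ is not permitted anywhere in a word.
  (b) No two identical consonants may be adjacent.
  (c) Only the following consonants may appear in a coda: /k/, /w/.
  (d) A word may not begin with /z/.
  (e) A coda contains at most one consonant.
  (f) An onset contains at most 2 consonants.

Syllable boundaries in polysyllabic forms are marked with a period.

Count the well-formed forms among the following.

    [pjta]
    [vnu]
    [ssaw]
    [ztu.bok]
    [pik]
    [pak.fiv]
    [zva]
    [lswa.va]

[pjta] — violates constraint (f): syllable 1 onset /pjt/ has 3 consonants (> 2) → ill-formed
[vnu] — violates constraint (a): contains banned sequence /vn/ → ill-formed
[ssaw] — violates constraint (b): adjacent identical consonants /ss/ → ill-formed
[ztu.bok] — violates constraint (d): word begins with /z/ → ill-formed
[pik] — σ1 onset /p/, coda /k/ ok → well-formed
[pak.fiv] — violates constraint (c): syllable 2 coda contains /v/, which is not a licensed coda consonant → ill-formed
[zva] — violates constraint (d): word begins with /z/ → ill-formed
[lswa.va] — violates constraint (f): syllable 1 onset /lsw/ has 3 consonants (> 2) → ill-formed
Well-formed: [pik] → 1.

1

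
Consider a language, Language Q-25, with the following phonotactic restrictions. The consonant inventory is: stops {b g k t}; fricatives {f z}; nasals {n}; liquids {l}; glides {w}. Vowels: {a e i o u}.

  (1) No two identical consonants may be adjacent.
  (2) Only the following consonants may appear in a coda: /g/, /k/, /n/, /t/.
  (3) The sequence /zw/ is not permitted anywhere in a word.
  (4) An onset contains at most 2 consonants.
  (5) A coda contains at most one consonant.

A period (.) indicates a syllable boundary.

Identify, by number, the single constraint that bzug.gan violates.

bzug.gan: adjacent identical consonants /gg/.
This is a violation of constraint 1: "No two identical consonants may be adjacent."
The remaining constraints (2, 3, 4, 5) are satisfied.

1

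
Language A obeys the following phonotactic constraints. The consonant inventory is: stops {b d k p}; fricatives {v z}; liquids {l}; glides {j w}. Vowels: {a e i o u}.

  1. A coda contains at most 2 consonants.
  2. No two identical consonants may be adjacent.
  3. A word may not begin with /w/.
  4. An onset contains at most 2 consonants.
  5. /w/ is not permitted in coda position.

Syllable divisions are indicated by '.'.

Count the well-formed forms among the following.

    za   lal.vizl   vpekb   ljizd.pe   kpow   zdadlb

4

za — σ1 onset /z/, coda /∅/ ok → well-formed
lal.vizl — σ1 onset /l/, coda /l/ ok; σ2 onset /v/, coda /zl/ (2C) ok → well-formed
vpekb — σ1 onset /vp/ (2C), coda /kb/ (2C) ok → well-formed
ljizd.pe — σ1 onset /lj/ (2C), coda /zd/ (2C) ok; σ2 onset /p/, coda /∅/ ok → well-formed
kpow — violates constraint 5: syllable 1 coda contains /w/ → ill-formed
zdadlb — violates constraint 1: syllable 1 coda /dlb/ has 3 consonants (> 2) → ill-formed
Well-formed: za, lal.vizl, vpekb, ljizd.pe → 4.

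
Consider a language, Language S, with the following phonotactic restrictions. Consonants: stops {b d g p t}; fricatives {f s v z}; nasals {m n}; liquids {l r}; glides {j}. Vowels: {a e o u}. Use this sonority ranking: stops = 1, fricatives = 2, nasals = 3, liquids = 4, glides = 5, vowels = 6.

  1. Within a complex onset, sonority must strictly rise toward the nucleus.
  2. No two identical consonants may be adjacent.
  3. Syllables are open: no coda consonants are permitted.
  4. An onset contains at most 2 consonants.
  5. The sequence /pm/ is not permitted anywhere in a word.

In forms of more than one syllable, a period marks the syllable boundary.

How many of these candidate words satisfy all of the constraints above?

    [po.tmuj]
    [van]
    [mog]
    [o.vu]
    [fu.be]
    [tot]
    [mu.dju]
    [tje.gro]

4

[po.tmuj] — violates constraint 3: syllable 2 coda /j/ has 1 consonant (> 0) → not permitted
[van] — violates constraint 3: syllable 1 coda /n/ has 1 consonant (> 0) → not permitted
[mog] — violates constraint 3: syllable 1 coda /g/ has 1 consonant (> 0) → not permitted
[o.vu] — σ1 onset /∅/, coda /∅/ ok; σ2 onset /v/, coda /∅/ ok → permitted
[fu.be] — σ1 onset /f/, coda /∅/ ok; σ2 onset /b/, coda /∅/ ok → permitted
[tot] — violates constraint 3: syllable 1 coda /t/ has 1 consonant (> 0) → not permitted
[mu.dju] — σ1 onset /m/, coda /∅/ ok; σ2 onset /dj/ (1→5 rises), coda /∅/ ok → permitted
[tje.gro] — σ1 onset /tj/ (1→5 rises), coda /∅/ ok; σ2 onset /gr/ (1→4 rises), coda /∅/ ok → permitted
Permitted: [o.vu], [fu.be], [mu.dju], [tje.gro] → 4.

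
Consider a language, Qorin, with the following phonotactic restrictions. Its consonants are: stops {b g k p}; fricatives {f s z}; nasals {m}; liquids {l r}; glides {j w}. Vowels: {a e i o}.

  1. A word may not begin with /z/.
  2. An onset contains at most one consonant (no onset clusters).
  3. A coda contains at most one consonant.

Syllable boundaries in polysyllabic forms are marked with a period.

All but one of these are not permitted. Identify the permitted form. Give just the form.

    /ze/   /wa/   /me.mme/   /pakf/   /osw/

/wa/

/ze/ — violates constraint 1: word begins with /z/ → not permitted
/wa/ — σ1 onset /w/, coda /∅/ ok → permitted
/me.mme/ — violates constraint 2: syllable 2 onset /mm/ has 2 consonants (> 1) → not permitted
/pakf/ — violates constraint 3: syllable 1 coda /kf/ has 2 consonants (> 1) → not permitted
/osw/ — violates constraint 3: syllable 1 coda /sw/ has 2 consonants (> 1) → not permitted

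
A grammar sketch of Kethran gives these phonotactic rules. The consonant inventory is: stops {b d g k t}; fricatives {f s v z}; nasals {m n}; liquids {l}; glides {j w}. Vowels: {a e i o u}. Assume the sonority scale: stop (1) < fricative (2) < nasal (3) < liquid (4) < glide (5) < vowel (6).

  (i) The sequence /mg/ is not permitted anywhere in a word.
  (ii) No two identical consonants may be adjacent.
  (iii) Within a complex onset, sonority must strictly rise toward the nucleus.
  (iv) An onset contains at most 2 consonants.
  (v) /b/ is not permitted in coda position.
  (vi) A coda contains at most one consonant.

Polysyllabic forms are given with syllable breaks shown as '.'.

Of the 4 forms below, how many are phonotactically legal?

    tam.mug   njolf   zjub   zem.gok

tam.mug — violates constraint (ii): adjacent identical consonants /mm/ → phonotactically illegal
njolf — violates constraint (vi): syllable 1 coda /lf/ has 2 consonants (> 1) → phonotactically illegal
zjub — violates constraint (v): syllable 1 coda contains /b/ → phonotactically illegal
zem.gok — violates constraint (i): contains banned sequence /mg/ → phonotactically illegal
No form is phonotactically legal → 0.

0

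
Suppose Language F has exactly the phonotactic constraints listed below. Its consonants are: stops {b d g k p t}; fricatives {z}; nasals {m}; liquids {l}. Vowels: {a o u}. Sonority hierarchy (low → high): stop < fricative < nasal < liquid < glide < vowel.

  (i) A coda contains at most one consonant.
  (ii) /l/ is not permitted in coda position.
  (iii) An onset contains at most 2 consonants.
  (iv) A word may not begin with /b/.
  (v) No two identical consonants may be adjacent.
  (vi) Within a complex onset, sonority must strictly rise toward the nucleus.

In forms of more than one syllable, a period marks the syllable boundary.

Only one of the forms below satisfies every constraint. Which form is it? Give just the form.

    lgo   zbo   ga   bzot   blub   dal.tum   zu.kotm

lgo — violates constraint (vi): syllable 1 onset /lg/: /l/ (liquid, 4) → /g/ (stop, 1) does not rise → ill-formed
zbo — violates constraint (vi): syllable 1 onset /zb/: /z/ (fricative, 2) → /b/ (stop, 1) does not rise → ill-formed
ga — σ1 onset /g/, coda /∅/ ok → well-formed
bzot — violates constraint (iv): word begins with /b/ → ill-formed
blub — violates constraint (iv): word begins with /b/ → ill-formed
dal.tum — violates constraint (ii): syllable 1 coda contains /l/ → ill-formed
zu.kotm — violates constraint (i): syllable 2 coda /tm/ has 2 consonants (> 1) → ill-formed

ga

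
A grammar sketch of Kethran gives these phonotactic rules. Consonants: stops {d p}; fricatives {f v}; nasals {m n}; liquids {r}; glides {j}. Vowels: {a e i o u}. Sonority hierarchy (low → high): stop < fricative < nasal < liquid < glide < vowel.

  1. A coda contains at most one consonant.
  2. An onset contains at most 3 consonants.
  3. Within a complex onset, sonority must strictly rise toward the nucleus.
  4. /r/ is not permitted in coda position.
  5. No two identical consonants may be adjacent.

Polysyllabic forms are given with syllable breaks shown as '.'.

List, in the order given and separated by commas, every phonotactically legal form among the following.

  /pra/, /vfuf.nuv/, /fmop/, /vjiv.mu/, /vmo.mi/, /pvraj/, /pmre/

/pra/, /fmop/, /vjiv.mu/, /vmo.mi/, /pvraj/, /pmre/

/pra/ — σ1 onset /pr/ (1→4 rises), coda /∅/ ok → phonotactically legal
/vfuf.nuv/ — violates constraint 3: syllable 1 onset /vf/: /v/ (fricative, 2) → /f/ (fricative, 2) does not rise → phonotactically illegal
/fmop/ — σ1 onset /fm/ (2→3 rises), coda /p/ ok → phonotactically legal
/vjiv.mu/ — σ1 onset /vj/ (2→5 rises), coda /v/ ok; σ2 onset /m/, coda /∅/ ok → phonotactically legal
/vmo.mi/ — σ1 onset /vm/ (2→3 rises), coda /∅/ ok; σ2 onset /m/, coda /∅/ ok → phonotactically legal
/pvraj/ — σ1 onset /pvr/ (1→2→4 rises), coda /j/ ok → phonotactically legal
/pmre/ — σ1 onset /pmr/ (1→3→4 rises), coda /∅/ ok → phonotactically legal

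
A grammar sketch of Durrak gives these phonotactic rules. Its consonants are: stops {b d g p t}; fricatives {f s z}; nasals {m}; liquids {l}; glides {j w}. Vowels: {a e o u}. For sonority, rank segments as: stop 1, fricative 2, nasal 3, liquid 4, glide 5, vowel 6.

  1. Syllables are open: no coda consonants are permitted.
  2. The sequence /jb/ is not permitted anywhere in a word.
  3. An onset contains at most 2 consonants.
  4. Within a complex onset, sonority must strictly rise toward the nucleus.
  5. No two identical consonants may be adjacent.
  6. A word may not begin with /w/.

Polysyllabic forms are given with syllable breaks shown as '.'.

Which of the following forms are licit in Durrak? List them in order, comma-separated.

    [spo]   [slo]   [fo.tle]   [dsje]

[spo] — violates constraint 4: syllable 1 onset /sp/: /s/ (fricative, 2) → /p/ (stop, 1) does not rise → illicit
[slo] — σ1 onset /sl/ (2→4 rises), coda /∅/ ok → licit
[fo.tle] — σ1 onset /f/, coda /∅/ ok; σ2 onset /tl/ (1→4 rises), coda /∅/ ok → licit
[dsje] — violates constraint 3: syllable 1 onset /dsj/ has 3 consonants (> 2) → illicit

[slo], [fo.tle]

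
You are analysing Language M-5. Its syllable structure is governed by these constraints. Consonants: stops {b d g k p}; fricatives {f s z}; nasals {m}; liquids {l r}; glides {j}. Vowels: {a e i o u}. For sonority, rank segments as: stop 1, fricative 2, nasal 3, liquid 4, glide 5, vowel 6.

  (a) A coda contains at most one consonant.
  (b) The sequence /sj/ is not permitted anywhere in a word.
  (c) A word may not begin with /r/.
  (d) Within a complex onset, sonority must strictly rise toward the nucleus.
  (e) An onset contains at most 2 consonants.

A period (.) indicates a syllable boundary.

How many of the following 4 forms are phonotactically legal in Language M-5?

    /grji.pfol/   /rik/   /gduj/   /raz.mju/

0

/grji.pfol/ — violates constraint (e): syllable 1 onset /grj/ has 3 consonants (> 2) → phonotactically illegal
/rik/ — violates constraint (c): word begins with /r/ → phonotactically illegal
/gduj/ — violates constraint (d): syllable 1 onset /gd/: /g/ (stop, 1) → /d/ (stop, 1) does not rise → phonotactically illegal
/raz.mju/ — violates constraint (c): word begins with /r/ → phonotactically illegal
No form is phonotactically legal → 0.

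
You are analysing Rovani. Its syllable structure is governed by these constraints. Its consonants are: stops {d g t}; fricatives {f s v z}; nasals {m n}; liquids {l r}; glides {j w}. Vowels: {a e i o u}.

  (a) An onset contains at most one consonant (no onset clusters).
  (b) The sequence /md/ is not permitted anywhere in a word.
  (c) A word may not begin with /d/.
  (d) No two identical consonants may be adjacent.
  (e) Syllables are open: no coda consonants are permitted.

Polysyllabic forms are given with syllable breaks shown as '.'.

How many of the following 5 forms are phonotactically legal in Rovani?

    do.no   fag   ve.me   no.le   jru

do.no — violates constraint (c): word begins with /d/ → phonotactically illegal
fag — violates constraint (e): syllable 1 coda /g/ has 1 consonant (> 0) → phonotactically illegal
ve.me — σ1 onset /v/, coda /∅/ ok; σ2 onset /m/, coda /∅/ ok → phonotactically legal
no.le — σ1 onset /n/, coda /∅/ ok; σ2 onset /l/, coda /∅/ ok → phonotactically legal
jru — violates constraint (a): syllable 1 onset /jr/ has 2 consonants (> 1) → phonotactically illegal
Phonotactically legal: ve.me, no.le → 2.

2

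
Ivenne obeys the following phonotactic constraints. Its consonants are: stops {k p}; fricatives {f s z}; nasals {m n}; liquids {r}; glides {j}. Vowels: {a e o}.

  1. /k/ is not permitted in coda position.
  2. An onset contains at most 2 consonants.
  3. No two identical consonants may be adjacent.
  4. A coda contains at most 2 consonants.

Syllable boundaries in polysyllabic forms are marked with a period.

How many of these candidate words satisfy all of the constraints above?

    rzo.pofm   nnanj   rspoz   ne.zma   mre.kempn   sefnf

rzo.pofm — σ1 onset /rz/ (2C), coda /∅/ ok; σ2 onset /p/, coda /fm/ (2C) ok → licit
nnanj — violates constraint 3: adjacent identical consonants /nn/ → illicit
rspoz — violates constraint 2: syllable 1 onset /rsp/ has 3 consonants (> 2) → illicit
ne.zma — σ1 onset /n/, coda /∅/ ok; σ2 onset /zm/ (2C), coda /∅/ ok → licit
mre.kempn — violates constraint 4: syllable 2 coda /mpn/ has 3 consonants (> 2) → illicit
sefnf — violates constraint 4: syllable 1 coda /fnf/ has 3 consonants (> 2) → illicit
Licit: rzo.pofm, ne.zma → 2.

2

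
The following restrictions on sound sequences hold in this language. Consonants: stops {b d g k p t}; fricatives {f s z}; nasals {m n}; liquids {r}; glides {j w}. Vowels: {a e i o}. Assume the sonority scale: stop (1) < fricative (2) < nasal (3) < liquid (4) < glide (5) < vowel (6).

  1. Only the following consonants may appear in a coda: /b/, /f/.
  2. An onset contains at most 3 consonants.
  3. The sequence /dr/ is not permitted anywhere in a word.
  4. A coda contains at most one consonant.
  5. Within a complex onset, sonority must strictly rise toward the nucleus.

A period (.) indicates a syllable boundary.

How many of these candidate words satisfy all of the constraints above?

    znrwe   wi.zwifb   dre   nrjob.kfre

znrwe — violates constraint 2: syllable 1 onset /znrw/ has 4 consonants (> 3) → phonotactically illegal
wi.zwifb — violates constraint 4: syllable 2 coda /fb/ has 2 consonants (> 1) → phonotactically illegal
dre — violates constraint 3: contains banned sequence /dr/ → phonotactically illegal
nrjob.kfre — σ1 onset /nrj/ (3→4→5 rises), coda /b/ ok; σ2 onset /kfr/ (1→2→4 rises), coda /∅/ ok → phonotactically legal
Phonotactically legal: nrjob.kfre → 1.

1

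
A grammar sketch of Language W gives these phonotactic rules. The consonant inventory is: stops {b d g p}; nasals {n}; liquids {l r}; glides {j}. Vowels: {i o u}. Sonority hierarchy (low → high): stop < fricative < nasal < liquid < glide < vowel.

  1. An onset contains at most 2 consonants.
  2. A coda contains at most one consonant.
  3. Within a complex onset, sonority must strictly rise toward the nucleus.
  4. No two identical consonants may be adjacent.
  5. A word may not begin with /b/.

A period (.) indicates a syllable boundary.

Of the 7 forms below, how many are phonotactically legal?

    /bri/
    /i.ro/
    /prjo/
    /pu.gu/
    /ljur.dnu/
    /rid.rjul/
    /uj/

5

/bri/ — violates constraint 5: word begins with /b/ → phonotactically illegal
/i.ro/ — σ1 onset /∅/, coda /∅/ ok; σ2 onset /r/, coda /∅/ ok → phonotactically legal
/prjo/ — violates constraint 1: syllable 1 onset /prj/ has 3 consonants (> 2) → phonotactically illegal
/pu.gu/ — σ1 onset /p/, coda /∅/ ok; σ2 onset /g/, coda /∅/ ok → phonotactically legal
/ljur.dnu/ — σ1 onset /lj/ (4→5 rises), coda /r/ ok; σ2 onset /dn/ (1→3 rises), coda /∅/ ok → phonotactically legal
/rid.rjul/ — σ1 onset /r/, coda /d/ ok; σ2 onset /rj/ (4→5 rises), coda /l/ ok → phonotactically legal
/uj/ — σ1 onset /∅/, coda /j/ ok → phonotactically legal
Phonotactically legal: /i.ro/, /pu.gu/, /ljur.dnu/, /rid.rjul/, /uj/ → 5.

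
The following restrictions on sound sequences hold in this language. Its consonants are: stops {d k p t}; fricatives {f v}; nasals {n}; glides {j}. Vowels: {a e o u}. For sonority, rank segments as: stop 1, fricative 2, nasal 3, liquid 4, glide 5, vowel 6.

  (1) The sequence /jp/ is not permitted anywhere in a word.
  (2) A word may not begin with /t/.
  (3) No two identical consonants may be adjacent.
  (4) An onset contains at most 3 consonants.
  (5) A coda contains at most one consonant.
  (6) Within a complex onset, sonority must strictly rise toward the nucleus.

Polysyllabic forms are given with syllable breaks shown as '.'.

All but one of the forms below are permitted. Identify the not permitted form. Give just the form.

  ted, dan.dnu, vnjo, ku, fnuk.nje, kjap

ted

ted — violates constraint 2: word begins with /t/ → not permitted
dan.dnu — σ1 onset /d/, coda /n/ ok; σ2 onset /dn/ (1→3 rises), coda /∅/ ok → permitted
vnjo — σ1 onset /vnj/ (2→3→5 rises), coda /∅/ ok → permitted
ku — σ1 onset /k/, coda /∅/ ok → permitted
fnuk.nje — σ1 onset /fn/ (2→3 rises), coda /k/ ok; σ2 onset /nj/ (3→5 rises), coda /∅/ ok → permitted
kjap — σ1 onset /kj/ (1→5 rises), coda /p/ ok → permitted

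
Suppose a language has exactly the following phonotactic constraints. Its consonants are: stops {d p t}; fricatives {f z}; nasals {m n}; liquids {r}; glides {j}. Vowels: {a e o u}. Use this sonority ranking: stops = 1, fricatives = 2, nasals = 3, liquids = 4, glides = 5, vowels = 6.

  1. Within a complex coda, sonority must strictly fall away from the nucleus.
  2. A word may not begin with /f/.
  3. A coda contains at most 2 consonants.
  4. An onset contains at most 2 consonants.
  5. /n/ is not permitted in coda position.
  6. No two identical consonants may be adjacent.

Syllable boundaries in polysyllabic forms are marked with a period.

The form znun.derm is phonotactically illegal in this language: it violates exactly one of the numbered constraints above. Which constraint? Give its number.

znun.derm: syllable 1 coda contains /n/.
This is a violation of constraint 5: "/n/ is not permitted in coda position."
The remaining constraints (1, 2, 3, 4, 6) are satisfied.

5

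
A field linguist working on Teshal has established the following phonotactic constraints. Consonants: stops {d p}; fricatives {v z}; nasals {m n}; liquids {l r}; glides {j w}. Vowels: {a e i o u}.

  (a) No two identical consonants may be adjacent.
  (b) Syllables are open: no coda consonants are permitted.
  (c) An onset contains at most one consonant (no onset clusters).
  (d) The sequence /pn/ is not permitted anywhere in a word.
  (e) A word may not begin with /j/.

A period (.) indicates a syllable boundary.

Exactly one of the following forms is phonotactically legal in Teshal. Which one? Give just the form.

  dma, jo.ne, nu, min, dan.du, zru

dma — violates constraint (c): syllable 1 onset /dm/ has 2 consonants (> 1) → phonotactically illegal
jo.ne — violates constraint (e): word begins with /j/ → phonotactically illegal
nu — σ1 onset /n/, coda /∅/ ok → phonotactically legal
min — violates constraint (b): syllable 1 coda /n/ has 1 consonant (> 0) → phonotactically illegal
dan.du — violates constraint (b): syllable 1 coda /n/ has 1 consonant (> 0) → phonotactically illegal
zru — violates constraint (c): syllable 1 onset /zr/ has 2 consonants (> 1) → phonotactically illegal

nu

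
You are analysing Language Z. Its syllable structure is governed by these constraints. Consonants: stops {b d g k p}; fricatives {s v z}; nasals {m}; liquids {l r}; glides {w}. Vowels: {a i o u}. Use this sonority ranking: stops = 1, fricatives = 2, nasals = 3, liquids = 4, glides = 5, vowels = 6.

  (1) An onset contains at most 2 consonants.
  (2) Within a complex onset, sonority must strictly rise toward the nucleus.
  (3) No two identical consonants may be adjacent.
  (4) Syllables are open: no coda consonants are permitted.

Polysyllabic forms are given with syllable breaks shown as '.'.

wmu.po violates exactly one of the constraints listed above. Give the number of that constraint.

wmu.po: syllable 1 onset /wm/: /w/ (glide, 5) → /m/ (nasal, 3) does not rise.
This is a violation of constraint 2: "Within a complex onset, sonority must strictly rise toward the nucleus."
The remaining constraints (1, 3, 4) are satisfied.

2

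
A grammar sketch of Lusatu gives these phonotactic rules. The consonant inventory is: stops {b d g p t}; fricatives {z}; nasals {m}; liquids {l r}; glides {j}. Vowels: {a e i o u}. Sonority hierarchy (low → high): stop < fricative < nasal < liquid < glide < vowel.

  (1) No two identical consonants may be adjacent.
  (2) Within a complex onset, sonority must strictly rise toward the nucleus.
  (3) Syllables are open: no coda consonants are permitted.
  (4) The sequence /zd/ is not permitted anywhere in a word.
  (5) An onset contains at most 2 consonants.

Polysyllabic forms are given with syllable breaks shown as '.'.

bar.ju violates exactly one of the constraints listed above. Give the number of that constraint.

3

bar.ju: syllable 1 coda /r/ has 1 consonant (> 0).
This is a violation of constraint 3: "Syllables are open: no coda consonants are permitted."
The remaining constraints (1, 2, 4, 5) are satisfied.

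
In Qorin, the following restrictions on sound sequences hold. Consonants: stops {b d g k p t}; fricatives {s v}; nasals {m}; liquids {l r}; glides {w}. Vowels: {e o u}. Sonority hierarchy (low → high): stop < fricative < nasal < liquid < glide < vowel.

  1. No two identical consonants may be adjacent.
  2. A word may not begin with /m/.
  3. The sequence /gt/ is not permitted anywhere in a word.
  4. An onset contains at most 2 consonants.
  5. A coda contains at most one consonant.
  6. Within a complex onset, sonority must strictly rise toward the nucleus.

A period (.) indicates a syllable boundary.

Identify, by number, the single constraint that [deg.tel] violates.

[deg.tel]: contains banned sequence /gt/.
This is a violation of constraint 3: "The sequence /gt/ is not permitted anywhere in a word."
The remaining constraints (1, 2, 4, 5, 6) are satisfied.

3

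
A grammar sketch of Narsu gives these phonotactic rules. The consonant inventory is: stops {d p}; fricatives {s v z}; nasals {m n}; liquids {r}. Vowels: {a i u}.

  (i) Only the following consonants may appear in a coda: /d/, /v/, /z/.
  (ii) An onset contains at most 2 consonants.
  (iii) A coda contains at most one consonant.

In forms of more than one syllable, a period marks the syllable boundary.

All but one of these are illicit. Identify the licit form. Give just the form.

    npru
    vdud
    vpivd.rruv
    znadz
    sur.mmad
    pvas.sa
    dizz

npru — violates constraint (ii): syllable 1 onset /npr/ has 3 consonants (> 2) → illicit
vdud — σ1 onset /vd/ (2C), coda /d/ ok → licit
vpivd.rruv — violates constraint (iii): syllable 1 coda /vd/ has 2 consonants (> 1) → illicit
znadz — violates constraint (iii): syllable 1 coda /dz/ has 2 consonants (> 1) → illicit
sur.mmad — violates constraint (i): syllable 1 coda contains /r/, which is not a licensed coda consonant → illicit
pvas.sa — violates constraint (i): syllable 1 coda contains /s/, which is not a licensed coda consonant → illicit
dizz — violates constraint (iii): syllable 1 coda /zz/ has 2 consonants (> 1) → illicit

vdud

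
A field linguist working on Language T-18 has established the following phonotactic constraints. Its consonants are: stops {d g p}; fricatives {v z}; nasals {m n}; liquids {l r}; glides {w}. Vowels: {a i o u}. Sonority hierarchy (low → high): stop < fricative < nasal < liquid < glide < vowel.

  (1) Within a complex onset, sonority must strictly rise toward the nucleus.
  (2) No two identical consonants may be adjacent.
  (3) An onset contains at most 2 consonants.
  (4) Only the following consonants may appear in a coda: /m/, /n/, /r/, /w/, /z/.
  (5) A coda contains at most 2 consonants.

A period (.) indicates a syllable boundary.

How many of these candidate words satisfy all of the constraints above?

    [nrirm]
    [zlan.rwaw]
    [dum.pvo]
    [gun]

4

[nrirm] — σ1 onset /nr/ (3→4 rises), coda /rm/ (2C) ok → well-formed
[zlan.rwaw] — σ1 onset /zl/ (2→4 rises), coda /n/ ok; σ2 onset /rw/ (4→5 rises), coda /w/ ok → well-formed
[dum.pvo] — σ1 onset /d/, coda /m/ ok; σ2 onset /pv/ (1→2 rises), coda /∅/ ok → well-formed
[gun] — σ1 onset /g/, coda /n/ ok → well-formed
Well-formed: [nrirm], [zlan.rwaw], [dum.pvo], [gun] → 4.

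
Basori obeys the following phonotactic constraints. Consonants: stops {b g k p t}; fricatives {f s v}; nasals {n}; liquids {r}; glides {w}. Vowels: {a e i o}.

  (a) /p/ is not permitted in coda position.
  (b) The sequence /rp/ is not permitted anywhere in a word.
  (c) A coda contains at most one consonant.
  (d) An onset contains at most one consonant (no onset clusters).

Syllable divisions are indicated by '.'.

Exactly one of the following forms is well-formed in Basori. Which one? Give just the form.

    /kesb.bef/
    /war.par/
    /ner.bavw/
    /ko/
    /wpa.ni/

/ko/

/kesb.bef/ — violates constraint (c): syllable 1 coda /sb/ has 2 consonants (> 1) → ill-formed
/war.par/ — violates constraint (b): contains banned sequence /rp/ → ill-formed
/ner.bavw/ — violates constraint (c): syllable 2 coda /vw/ has 2 consonants (> 1) → ill-formed
/ko/ — σ1 onset /k/, coda /∅/ ok → well-formed
/wpa.ni/ — violates constraint (d): syllable 1 onset /wp/ has 2 consonants (> 1) → ill-formed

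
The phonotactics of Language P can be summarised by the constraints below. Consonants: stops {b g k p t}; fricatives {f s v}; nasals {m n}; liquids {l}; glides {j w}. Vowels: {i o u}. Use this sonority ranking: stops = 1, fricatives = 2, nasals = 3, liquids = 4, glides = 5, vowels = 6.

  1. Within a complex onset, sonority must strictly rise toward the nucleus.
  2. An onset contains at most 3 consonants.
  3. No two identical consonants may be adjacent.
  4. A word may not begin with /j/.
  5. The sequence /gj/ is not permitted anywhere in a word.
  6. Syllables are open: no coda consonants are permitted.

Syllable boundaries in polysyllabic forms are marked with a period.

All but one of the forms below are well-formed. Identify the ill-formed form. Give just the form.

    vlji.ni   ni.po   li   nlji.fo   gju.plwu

vlji.ni — σ1 onset /vlj/ (2→4→5 rises), coda /∅/ ok; σ2 onset /n/, coda /∅/ ok → well-formed
ni.po — σ1 onset /n/, coda /∅/ ok; σ2 onset /p/, coda /∅/ ok → well-formed
li — σ1 onset /l/, coda /∅/ ok → well-formed
nlji.fo — σ1 onset /nlj/ (3→4→5 rises), coda /∅/ ok; σ2 onset /f/, coda /∅/ ok → well-formed
gju.plwu — violates constraint 5: contains banned sequence /gj/ → ill-formed

gju.plwu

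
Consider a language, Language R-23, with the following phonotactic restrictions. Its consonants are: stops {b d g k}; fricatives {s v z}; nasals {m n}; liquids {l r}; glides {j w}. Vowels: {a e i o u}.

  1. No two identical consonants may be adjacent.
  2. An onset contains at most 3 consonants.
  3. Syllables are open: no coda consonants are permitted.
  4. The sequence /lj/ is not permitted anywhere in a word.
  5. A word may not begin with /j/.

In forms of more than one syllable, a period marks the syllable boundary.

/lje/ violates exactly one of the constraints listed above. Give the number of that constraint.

4

/lje/: contains banned sequence /lj/.
This is a violation of constraint 4: "The sequence /lj/ is not permitted anywhere in a word."
The remaining constraints (1, 2, 3, 5) are satisfied.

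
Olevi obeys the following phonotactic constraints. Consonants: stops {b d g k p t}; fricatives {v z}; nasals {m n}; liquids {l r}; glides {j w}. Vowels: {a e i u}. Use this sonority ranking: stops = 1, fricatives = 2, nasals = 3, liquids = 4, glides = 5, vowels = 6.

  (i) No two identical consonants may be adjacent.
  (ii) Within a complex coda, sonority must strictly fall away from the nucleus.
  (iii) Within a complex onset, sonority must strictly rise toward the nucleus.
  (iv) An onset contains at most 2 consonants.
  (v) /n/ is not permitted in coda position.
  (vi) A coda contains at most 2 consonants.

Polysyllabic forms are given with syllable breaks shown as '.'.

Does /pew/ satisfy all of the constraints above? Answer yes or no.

yes

/pew/ — σ1 onset /p/, coda /w/ ok → phonotactically legal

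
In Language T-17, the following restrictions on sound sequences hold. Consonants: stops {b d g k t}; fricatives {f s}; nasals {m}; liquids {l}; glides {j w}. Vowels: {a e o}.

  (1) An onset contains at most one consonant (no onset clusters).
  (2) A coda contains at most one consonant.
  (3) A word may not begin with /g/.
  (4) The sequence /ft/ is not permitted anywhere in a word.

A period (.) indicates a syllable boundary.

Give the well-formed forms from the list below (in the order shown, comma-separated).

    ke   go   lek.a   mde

ke — σ1 onset /k/, coda /∅/ ok → well-formed
go — violates constraint 3: word begins with /g/ → ill-formed
lek.a — σ1 onset /l/, coda /k/ ok; σ2 onset /∅/, coda /∅/ ok → well-formed
mde — violates constraint 1: syllable 1 onset /md/ has 2 consonants (> 1) → ill-formed

ke, lek.a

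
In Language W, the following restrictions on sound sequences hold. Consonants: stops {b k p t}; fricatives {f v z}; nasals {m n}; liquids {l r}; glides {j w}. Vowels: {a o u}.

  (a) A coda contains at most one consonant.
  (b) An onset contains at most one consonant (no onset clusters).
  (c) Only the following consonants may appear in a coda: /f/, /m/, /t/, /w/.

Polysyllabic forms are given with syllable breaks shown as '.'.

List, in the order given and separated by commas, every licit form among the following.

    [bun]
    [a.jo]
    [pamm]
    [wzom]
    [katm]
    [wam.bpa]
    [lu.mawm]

[bun] — violates constraint (c): syllable 1 coda contains /n/, which is not a licensed coda consonant → illicit
[a.jo] — σ1 onset /∅/, coda /∅/ ok; σ2 onset /j/, coda /∅/ ok → licit
[pamm] — violates constraint (a): syllable 1 coda /mm/ has 2 consonants (> 1) → illicit
[wzom] — violates constraint (b): syllable 1 onset /wz/ has 2 consonants (> 1) → illicit
[katm] — violates constraint (a): syllable 1 coda /tm/ has 2 consonants (> 1) → illicit
[wam.bpa] — violates constraint (b): syllable 2 onset /bp/ has 2 consonants (> 1) → illicit
[lu.mawm] — violates constraint (a): syllable 2 coda /wm/ has 2 consonants (> 1) → illicit

[a.jo]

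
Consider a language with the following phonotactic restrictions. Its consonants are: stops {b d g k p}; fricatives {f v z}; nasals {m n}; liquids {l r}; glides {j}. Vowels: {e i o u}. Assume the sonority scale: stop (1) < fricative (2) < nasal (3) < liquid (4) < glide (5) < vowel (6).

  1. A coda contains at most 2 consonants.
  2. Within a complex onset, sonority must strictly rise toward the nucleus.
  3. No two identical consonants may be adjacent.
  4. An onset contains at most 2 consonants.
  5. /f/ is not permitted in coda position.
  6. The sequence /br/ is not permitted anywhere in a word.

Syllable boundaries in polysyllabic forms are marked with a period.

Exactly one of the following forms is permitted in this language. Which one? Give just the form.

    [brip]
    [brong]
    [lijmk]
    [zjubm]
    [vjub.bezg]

[brip] — violates constraint 6: contains banned sequence /br/ → not permitted
[brong] — violates constraint 6: contains banned sequence /br/ → not permitted
[lijmk] — violates constraint 1: syllable 1 coda /jmk/ has 3 consonants (> 2) → not permitted
[zjubm] — σ1 onset /zj/ (2→5 rises), coda /bm/ (2C) ok → permitted
[vjub.bezg] — violates constraint 3: adjacent identical consonants /bb/ → not permitted

[zjubm]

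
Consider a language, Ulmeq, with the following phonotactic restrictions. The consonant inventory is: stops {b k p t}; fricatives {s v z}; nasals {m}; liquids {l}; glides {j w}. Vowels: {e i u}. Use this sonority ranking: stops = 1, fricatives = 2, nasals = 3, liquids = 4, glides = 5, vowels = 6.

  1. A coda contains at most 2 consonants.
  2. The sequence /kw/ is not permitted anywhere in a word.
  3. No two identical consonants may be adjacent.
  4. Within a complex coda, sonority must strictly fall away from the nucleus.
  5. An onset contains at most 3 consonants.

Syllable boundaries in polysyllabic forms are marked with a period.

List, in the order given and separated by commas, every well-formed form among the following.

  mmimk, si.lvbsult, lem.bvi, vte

lem.bvi, vte

mmimk — violates constraint 3: adjacent identical consonants /mm/ → ill-formed
si.lvbsult — violates constraint 5: syllable 2 onset /lvbs/ has 4 consonants (> 3) → ill-formed
lem.bvi — σ1 onset /l/, coda /m/ ok; σ2 onset /bv/ (2C), coda /∅/ ok → well-formed
vte — σ1 onset /vt/ (2C), coda /∅/ ok → well-formed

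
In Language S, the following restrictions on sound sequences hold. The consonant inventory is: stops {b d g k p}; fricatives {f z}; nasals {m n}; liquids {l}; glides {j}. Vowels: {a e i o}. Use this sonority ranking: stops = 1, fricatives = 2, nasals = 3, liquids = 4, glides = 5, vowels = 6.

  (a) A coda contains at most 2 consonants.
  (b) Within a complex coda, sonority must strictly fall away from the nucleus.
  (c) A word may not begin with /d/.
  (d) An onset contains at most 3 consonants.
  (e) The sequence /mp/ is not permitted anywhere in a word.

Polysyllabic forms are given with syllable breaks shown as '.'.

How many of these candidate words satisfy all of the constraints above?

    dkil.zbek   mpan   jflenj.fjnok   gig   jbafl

1

dkil.zbek — violates constraint (c): word begins with /d/ → not permitted
mpan — violates constraint (e): contains banned sequence /mp/ → not permitted
jflenj.fjnok — violates constraint (b): syllable 1 coda /nj/: /n/ (nasal, 3) → /j/ (glide, 5) does not fall → not permitted
gig — σ1 onset /g/, coda /g/ ok → permitted
jbafl — violates constraint (b): syllable 1 coda /fl/: /f/ (fricative, 2) → /l/ (liquid, 4) does not fall → not permitted
Permitted: gig → 1.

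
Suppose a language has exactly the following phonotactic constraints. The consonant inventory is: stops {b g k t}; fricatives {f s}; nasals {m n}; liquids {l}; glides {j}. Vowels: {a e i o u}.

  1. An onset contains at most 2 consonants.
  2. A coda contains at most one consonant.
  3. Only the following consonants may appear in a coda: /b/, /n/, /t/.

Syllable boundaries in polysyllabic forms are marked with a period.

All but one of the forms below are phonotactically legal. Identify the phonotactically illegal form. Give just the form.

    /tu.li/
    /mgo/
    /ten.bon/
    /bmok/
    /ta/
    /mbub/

/bmok/

/tu.li/ — σ1 onset /t/, coda /∅/ ok; σ2 onset /l/, coda /∅/ ok → phonotactically legal
/mgo/ — σ1 onset /mg/ (2C), coda /∅/ ok → phonotactically legal
/ten.bon/ — σ1 onset /t/, coda /n/ ok; σ2 onset /b/, coda /n/ ok → phonotactically legal
/bmok/ — violates constraint 3: syllable 1 coda contains /k/, which is not a licensed coda consonant → phonotactically illegal
/ta/ — σ1 onset /t/, coda /∅/ ok → phonotactically legal
/mbub/ — σ1 onset /mb/ (2C), coda /b/ ok → phonotactically legal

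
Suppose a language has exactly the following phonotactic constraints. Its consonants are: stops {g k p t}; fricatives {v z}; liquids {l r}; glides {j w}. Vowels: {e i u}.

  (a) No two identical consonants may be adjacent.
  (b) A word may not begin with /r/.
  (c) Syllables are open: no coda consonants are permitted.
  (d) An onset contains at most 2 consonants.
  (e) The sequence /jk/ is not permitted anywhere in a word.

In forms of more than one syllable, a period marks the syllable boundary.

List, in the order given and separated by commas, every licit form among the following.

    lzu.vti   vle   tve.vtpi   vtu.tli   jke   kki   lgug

lzu.vti — σ1 onset /lz/ (2C), coda /∅/ ok; σ2 onset /vt/ (2C), coda /∅/ ok → licit
vle — σ1 onset /vl/ (2C), coda /∅/ ok → licit
tve.vtpi — violates constraint (d): syllable 2 onset /vtp/ has 3 consonants (> 2) → illicit
vtu.tli — σ1 onset /vt/ (2C), coda /∅/ ok; σ2 onset /tl/ (2C), coda /∅/ ok → licit
jke — violates constraint (e): contains banned sequence /jk/ → illicit
kki — violates constraint (a): adjacent identical consonants /kk/ → illicit
lgug — violates constraint (c): syllable 1 coda /g/ has 1 consonant (> 0) → illicit

lzu.vti, vle, vtu.tli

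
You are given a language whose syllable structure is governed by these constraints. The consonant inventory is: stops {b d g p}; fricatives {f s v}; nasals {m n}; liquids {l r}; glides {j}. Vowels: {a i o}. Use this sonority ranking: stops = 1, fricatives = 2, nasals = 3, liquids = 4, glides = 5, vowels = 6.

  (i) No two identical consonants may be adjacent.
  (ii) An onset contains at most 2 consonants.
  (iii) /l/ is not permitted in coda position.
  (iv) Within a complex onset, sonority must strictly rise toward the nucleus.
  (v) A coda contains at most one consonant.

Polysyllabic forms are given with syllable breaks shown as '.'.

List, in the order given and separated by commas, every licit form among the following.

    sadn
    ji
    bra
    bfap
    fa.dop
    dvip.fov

sadn — violates constraint (v): syllable 1 coda /dn/ has 2 consonants (> 1) → illicit
ji — σ1 onset /j/, coda /∅/ ok → licit
bra — σ1 onset /br/ (1→4 rises), coda /∅/ ok → licit
bfap — σ1 onset /bf/ (1→2 rises), coda /p/ ok → licit
fa.dop — σ1 onset /f/, coda /∅/ ok; σ2 onset /d/, coda /p/ ok → licit
dvip.fov — σ1 onset /dv/ (1→2 rises), coda /p/ ok; σ2 onset /f/, coda /v/ ok → licit

ji, bra, bfap, fa.dop, dvip.fov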